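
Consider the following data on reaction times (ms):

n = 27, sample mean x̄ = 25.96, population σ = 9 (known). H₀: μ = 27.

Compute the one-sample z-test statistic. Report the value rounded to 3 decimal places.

test statistic = -0.600

SE = σ/√n = 9/√27 = 1.7321
z = (x̄−μ₀)/SE = (25.96−27)/1.7321 = -0.6004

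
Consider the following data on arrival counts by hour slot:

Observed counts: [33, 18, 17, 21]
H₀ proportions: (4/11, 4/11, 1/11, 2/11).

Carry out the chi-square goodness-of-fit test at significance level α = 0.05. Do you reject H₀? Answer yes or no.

n = 89; E_i = n·p_i = [32.36, 32.36, 8.09, 16.18]
χ² = (33−32.36)²/32.36 + (18−32.36)²/32.36 + (17−8.09)²/8.09 + (21−16.18)²/16.18 = 17.6320
df = 3
p-value (upper-tail) = 0.00052
At α=0.05: p < α → reject H₀

reject H₀: yes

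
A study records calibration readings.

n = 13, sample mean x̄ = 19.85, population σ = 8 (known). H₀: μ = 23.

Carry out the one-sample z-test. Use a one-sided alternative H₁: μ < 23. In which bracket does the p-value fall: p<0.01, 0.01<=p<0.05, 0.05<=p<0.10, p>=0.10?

p-value bracket: 0.05<=p<0.10

SE = σ/√n = 8/√13 = 2.2188
z = (x̄−μ₀)/SE = (19.85−23)/2.2188 = -1.4197
p-value (one-sided, H₁ less) = 0.07785
→ bracket: 0.05<=p<0.10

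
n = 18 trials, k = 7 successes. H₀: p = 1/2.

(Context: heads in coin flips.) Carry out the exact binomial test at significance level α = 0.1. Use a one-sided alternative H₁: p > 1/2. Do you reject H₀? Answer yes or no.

Exact binomial: n=18, k=7, p₀=1/2=0.5000
P(X≥7) from Σ C(n,i)·p₀^i·(1−p₀)^(n−i)
p-value (one-sided, H₁ greater) = 0.88106
At α=0.1: p ≥ α → fail to reject H₀

reject H₀: no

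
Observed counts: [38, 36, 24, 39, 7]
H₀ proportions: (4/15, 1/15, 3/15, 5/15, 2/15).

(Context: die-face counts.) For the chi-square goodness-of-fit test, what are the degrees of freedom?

df = k − 1 = 5 − 1 = 4

degrees of freedom = 4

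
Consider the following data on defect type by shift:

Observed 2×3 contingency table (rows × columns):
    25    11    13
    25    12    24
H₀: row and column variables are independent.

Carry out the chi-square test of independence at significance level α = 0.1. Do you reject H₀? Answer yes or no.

reject H₀: no

Row totals [49, 61], col totals [50, 23, 37], n=110
χ² = (25−22.27)²/22.27 + (11−10.25)²/10.25 + (13−16.48)²/16.48 + (25−27.73)²/27.73 + (12−12.75)²/12.75 + (24−20.52)²/20.52 = 2.0288
df = 2
p-value (upper-tail) = 0.36262
At α=0.1: p ≥ α → fail to reject H₀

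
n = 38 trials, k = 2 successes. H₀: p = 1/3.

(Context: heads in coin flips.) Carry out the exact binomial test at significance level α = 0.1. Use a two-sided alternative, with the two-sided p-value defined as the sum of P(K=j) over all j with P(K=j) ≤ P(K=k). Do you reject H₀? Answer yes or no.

Exact binomial: n=38, k=2, p₀=1/3=0.3333
P(X=j) = C(n,j)·p₀^j·(1−p₀)^(n−j); p = Σ P(X=j) over j with P(X=j) ≤ P(X=2)
p-value (two-sided) = 0.00008
At α=0.1: p < α → reject H₀

reject H₀: yes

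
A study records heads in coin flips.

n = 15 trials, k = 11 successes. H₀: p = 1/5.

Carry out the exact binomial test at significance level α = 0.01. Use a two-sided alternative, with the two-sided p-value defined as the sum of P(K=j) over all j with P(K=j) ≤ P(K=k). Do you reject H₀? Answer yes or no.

reject H₀: yes

Exact binomial: n=15, k=11, p₀=1/5=0.2000
P(X=j) = C(n,j)·p₀^j·(1−p₀)^(n−j); p = Σ P(X=j) over j with P(X=j) ≤ P(X=11)
p-value (two-sided) = 0.00001
At α=0.01: p < α → reject H₀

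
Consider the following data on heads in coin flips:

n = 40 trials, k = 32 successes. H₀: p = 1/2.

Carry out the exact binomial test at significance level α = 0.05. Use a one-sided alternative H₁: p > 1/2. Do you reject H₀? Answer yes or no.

Exact binomial: n=40, k=32, p₀=1/2=0.5000
P(X≥32) from Σ C(n,i)·p₀^i·(1−p₀)^(n−i)
p-value (one-sided, H₁ greater) = 0.00009
At α=0.05: p < α → reject H₀

reject H₀: yes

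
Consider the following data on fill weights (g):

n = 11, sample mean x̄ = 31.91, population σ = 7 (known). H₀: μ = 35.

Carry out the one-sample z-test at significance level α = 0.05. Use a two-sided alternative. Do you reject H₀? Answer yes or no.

SE = σ/√n = 7/√11 = 2.1106
z = (x̄−μ₀)/SE = (31.91−35)/2.1106 = -1.4641
p-value (two-sided) = 0.14318
At α=0.05: p ≥ α → fail to reject H₀

reject H₀: no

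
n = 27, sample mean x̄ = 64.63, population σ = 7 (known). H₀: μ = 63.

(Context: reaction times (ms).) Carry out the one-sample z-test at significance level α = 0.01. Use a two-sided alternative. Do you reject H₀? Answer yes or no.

SE = σ/√n = 7/√27 = 1.3472
z = (x̄−μ₀)/SE = (64.63−63)/1.3472 = 1.2100
p-value (two-sided) = 0.22629
At α=0.01: p ≥ α → fail to reject H₀

reject H₀: no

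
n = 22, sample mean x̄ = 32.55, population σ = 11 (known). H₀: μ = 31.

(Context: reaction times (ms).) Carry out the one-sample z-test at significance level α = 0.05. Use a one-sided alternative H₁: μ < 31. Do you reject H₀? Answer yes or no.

SE = σ/√n = 11/√22 = 2.3452
z = (x̄−μ₀)/SE = (32.55−31)/2.3452 = 0.6609
p-value (one-sided, H₁ less) = 0.74567
At α=0.05: p ≥ α → fail to reject H₀

reject H₀: no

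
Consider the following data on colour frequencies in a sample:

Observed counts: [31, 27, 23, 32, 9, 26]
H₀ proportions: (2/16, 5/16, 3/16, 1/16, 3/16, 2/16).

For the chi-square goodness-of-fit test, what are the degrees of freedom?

df = k − 1 = 6 − 1 = 5

degrees of freedom = 5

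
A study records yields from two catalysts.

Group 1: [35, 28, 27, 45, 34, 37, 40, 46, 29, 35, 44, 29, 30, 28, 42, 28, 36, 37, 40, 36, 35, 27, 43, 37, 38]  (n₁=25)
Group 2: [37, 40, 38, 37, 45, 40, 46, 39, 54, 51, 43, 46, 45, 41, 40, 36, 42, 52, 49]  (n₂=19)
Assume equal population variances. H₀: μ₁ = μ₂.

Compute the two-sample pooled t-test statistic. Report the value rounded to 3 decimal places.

test statistic = -4.458

x̄₁=35.440, s₁=5.973, n₁=25
x̄₂=43.211, s₂=5.381, n₂=19
s_p² = [24·5.973² + 18·5.381²]/42 = 32.7933
SE = √(s_p²·(1/25+1/19)) = 1.7429
t = (35.440−43.211)/1.7429 = -4.4584
df = 42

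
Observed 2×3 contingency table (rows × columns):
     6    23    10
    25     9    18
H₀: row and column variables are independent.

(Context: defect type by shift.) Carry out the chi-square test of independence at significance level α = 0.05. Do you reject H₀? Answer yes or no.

reject H₀: yes

Row totals [39, 52], col totals [31, 32, 28], n=91
χ² = (6−13.29)²/13.29 + (23−13.71)²/13.71 + (10−12.00)²/12.00 + (25−17.71)²/17.71 + (9−18.29)²/18.29 + (18−16.00)²/16.00 = 18.5779
df = 2
p-value (upper-tail) = 0.00009
At α=0.05: p < α → reject H₀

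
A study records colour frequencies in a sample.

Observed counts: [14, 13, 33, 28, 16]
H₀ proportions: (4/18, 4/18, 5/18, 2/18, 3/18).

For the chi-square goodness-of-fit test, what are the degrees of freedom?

degrees of freedom = 4

df = k − 1 = 5 − 1 = 4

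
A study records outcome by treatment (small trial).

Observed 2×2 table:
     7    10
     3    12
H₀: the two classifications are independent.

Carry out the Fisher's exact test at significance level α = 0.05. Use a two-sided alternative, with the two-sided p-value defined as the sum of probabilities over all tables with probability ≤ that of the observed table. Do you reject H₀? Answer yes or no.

Margins: r₁=17, r₂=15, c₁=10, c₂=22, n=32
p_obs = C(17,7)·C(15,3)/C(32,10); sum pmf over tables with pmf ≤ p_obs
p-value (two-sided) = 0.26545
At α=0.05: p ≥ α → fail to reject H₀

reject H₀: no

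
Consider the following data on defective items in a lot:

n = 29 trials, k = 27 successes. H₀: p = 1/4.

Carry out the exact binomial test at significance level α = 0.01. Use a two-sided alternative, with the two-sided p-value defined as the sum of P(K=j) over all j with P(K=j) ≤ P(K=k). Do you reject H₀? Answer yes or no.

reject H₀: yes

Exact binomial: n=29, k=27, p₀=1/4=0.2500
P(X=j) = C(n,j)·p₀^j·(1−p₀)^(n−j); p = Σ P(X=j) over j with P(X=j) ≤ P(X=27)
p-value (two-sided) = 0.00000
At α=0.01: p < α → reject H₀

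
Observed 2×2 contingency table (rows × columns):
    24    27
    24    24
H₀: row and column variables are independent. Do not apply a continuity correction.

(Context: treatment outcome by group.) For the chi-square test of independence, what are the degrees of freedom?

df = (r−1)(c−1) = (2−1)·(2−1) = 1

degrees of freedom = 1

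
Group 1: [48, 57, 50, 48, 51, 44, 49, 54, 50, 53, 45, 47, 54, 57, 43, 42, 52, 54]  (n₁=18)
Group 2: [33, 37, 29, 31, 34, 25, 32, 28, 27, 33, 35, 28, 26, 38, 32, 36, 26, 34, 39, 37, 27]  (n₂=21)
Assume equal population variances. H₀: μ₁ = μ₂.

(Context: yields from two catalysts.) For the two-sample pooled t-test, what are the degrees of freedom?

degrees of freedom = 37

df = n₁ + n₂ − 2 = 18 + 21 − 2 = 37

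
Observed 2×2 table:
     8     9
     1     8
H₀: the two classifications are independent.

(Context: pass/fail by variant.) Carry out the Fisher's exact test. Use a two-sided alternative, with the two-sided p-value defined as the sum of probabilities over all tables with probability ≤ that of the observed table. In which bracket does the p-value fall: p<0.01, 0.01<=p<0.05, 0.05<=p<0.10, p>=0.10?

Margins: r₁=17, r₂=9, c₁=9, c₂=17, n=26
p_obs = C(17,8)·C(9,1)/C(26,9); sum pmf over tables with pmf ≤ p_obs
p-value (two-sided) = 0.09770
→ bracket: 0.05<=p<0.10

p-value bracket: 0.05<=p<0.10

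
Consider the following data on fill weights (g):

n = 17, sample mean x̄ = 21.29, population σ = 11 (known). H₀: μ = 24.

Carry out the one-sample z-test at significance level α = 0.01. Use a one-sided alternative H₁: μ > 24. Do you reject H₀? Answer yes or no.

SE = σ/√n = 11/√17 = 2.6679
z = (x̄−μ₀)/SE = (21.29−24)/2.6679 = -1.0158
p-value (one-sided, H₁ greater) = 0.84513
At α=0.01: p ≥ α → fail to reject H₀

reject H₀: no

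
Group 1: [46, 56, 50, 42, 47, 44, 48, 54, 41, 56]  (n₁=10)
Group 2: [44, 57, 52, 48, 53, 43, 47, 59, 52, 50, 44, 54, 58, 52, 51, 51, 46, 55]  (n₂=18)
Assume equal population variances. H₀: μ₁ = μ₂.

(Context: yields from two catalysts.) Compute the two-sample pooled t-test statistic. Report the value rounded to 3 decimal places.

x̄₁=48.400, s₁=5.502, n₁=10
x̄₂=50.889, s₂=4.813, n₂=18
s_p² = [9·5.502² + 17·4.813²]/26 = 25.6222
SE = √(s_p²·(1/10+1/18)) = 1.9964
t = (48.400−50.889)/1.9964 = -1.2467
df = 26

test statistic = -1.247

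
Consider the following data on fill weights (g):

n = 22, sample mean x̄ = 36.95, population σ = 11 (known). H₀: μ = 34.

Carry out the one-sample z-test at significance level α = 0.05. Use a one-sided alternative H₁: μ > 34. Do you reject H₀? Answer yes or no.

SE = σ/√n = 11/√22 = 2.3452
z = (x̄−μ₀)/SE = (36.95−34)/2.3452 = 1.2579
p-value (one-sided, H₁ greater) = 0.10422
At α=0.05: p ≥ α → fail to reject H₀

reject H₀: no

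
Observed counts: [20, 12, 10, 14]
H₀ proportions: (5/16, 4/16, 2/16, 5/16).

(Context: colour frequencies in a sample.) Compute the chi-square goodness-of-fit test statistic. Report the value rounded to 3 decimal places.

test statistic = 2.629

n = 56; E_i = n·p_i = [17.50, 14.00, 7.00, 17.50]
χ² = (20−17.50)²/17.50 + (12−14.00)²/14.00 + (10−7.00)²/7.00 + (14−17.50)²/17.50 = 2.6286
df = 3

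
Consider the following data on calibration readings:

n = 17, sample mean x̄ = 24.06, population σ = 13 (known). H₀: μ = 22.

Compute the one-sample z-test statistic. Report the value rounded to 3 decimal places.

test statistic = 0.653

SE = σ/√n = 13/√17 = 3.1530
z = (x̄−μ₀)/SE = (24.06−22)/3.1530 = 0.6534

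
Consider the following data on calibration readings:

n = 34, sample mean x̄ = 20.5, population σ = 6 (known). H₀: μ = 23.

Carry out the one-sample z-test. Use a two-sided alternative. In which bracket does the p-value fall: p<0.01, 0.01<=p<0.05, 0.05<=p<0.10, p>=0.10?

SE = σ/√n = 6/√34 = 1.0290
z = (x̄−μ₀)/SE = (20.5−23)/1.0290 = -2.4296
p-value (two-sided) = 0.01512
→ bracket: 0.01<=p<0.05

p-value bracket: 0.01<=p<0.05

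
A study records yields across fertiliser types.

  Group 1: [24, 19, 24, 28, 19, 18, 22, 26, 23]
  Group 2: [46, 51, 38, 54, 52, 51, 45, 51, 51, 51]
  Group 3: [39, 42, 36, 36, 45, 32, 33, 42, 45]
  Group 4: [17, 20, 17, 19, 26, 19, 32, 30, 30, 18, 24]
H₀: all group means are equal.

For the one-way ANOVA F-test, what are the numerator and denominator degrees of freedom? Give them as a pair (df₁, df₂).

k = 4 groups, N = 39 total
df = (k−1, N−k) = (4−1, 39−4) = (3, 35)

degrees of freedom = [3, 35]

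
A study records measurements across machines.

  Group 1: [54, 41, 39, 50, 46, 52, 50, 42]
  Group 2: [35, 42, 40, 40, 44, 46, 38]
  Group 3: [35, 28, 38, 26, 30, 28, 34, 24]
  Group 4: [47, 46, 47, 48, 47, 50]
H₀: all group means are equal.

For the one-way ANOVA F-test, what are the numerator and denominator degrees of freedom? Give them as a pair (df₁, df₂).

degrees of freedom = [3, 25]

k = 4 groups, N = 29 total
df = (k−1, N−k) = (4−1, 29−4) = (3, 25)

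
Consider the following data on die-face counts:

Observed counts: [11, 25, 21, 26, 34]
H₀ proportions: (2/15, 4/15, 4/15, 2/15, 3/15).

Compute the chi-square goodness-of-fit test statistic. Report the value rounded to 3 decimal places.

n = 117; E_i = n·p_i = [15.60, 31.20, 31.20, 15.60, 23.40]
χ² = (11−15.60)²/15.60 + (25−31.20)²/31.20 + (21−31.20)²/31.20 + (26−15.60)²/15.60 + (34−23.40)²/23.40 = 17.6581
df = 4

test statistic = 17.658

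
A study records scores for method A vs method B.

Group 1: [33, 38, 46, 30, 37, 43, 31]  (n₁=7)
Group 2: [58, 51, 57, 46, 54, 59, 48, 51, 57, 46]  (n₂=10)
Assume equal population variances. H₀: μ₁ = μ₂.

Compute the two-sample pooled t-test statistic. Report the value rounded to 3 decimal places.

test statistic = -5.916

x̄₁=36.857, s₁=6.040, n₁=7
x̄₂=52.700, s₂=4.990, n₂=10
s_p² = [6·6.040² + 9·4.990²]/15 = 29.5305
SE = √(s_p²·(1/7+1/10)) = 2.6780
t = (36.857−52.700)/2.6780 = -5.9159
df = 15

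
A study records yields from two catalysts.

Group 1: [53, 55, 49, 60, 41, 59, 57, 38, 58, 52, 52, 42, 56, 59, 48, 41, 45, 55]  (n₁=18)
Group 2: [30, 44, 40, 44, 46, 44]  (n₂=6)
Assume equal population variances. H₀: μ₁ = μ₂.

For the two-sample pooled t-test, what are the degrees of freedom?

df = n₁ + n₂ − 2 = 18 + 6 − 2 = 22

degrees of freedom = 22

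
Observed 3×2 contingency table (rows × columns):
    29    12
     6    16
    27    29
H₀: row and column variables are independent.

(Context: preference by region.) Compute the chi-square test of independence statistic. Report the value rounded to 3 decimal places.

Row totals [41, 22, 56], col totals [62, 57], n=119
χ² = (29−21.36)²/21.36 + (12−19.64)²/19.64 + (6−11.46)²/11.46 + (16−10.54)²/10.54 + (27−29.18)²/29.18 + (29−26.82)²/26.82 = 11.4758
df = 2

test statistic = 11.476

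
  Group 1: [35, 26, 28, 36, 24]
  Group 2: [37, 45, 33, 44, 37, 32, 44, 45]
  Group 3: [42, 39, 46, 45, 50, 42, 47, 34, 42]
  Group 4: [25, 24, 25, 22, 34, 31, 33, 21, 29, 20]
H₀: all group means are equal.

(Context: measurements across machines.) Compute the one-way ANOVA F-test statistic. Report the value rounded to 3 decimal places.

Group means [29.80, 39.62, 43.00, 26.40], grand mean 34.906
SSB = Σnᵢ(x̄ᵢ−x̄)² = 1621.644; SSW = ΣΣ(x−x̄ᵢ)² = 735.075
MSB = 1621.644/3 = 540.5479; MSW = 735.075/28 = 26.2527
F = MSB/MSW = 20.5902
df = (3, 28)

test statistic = 20.590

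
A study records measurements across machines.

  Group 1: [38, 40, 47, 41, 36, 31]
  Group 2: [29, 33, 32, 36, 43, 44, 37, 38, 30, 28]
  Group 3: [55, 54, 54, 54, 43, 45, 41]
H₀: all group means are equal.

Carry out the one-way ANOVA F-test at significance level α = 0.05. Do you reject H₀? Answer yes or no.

reject H₀: yes

Group means [38.83, 35.00, 49.43], grand mean 40.391
SSB = Σnᵢ(x̄ᵢ−x̄)² = 876.931; SSW = ΣΣ(x−x̄ᵢ)² = 650.548
MSB = 876.931/2 = 438.4653; MSW = 650.548/20 = 32.5274
F = MSB/MSW = 13.4799
df = (2, 20)
p-value (upper-tail) = 0.00020
At α=0.05: p < α → reject H₀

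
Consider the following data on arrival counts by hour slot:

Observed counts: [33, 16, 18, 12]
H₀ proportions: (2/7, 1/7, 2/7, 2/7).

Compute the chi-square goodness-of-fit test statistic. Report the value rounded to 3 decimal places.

test statistic = 12.665

n = 79; E_i = n·p_i = [22.57, 11.29, 22.57, 22.57]
χ² = (33−22.57)²/22.57 + (16−11.29)²/11.29 + (18−22.57)²/22.57 + (12−22.57)²/22.57 = 12.6646
df = 3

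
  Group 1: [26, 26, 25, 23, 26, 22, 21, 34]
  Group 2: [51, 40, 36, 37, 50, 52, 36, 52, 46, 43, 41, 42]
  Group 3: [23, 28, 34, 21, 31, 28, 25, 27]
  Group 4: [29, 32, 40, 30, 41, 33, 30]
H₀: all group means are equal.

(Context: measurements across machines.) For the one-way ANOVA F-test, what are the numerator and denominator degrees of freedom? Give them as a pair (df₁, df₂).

degrees of freedom = [3, 31]

k = 4 groups, N = 35 total
df = (k−1, N−k) = (4−1, 35−4) = (3, 31)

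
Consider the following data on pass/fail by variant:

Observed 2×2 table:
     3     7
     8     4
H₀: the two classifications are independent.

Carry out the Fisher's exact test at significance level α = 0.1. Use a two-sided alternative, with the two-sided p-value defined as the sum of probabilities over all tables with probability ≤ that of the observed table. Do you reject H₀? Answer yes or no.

reject H₀: no

Margins: r₁=10, r₂=12, c₁=11, c₂=11, n=22
p_obs = C(10,3)·C(12,8)/C(22,11); sum pmf over tables with pmf ≤ p_obs
p-value (two-sided) = 0.19838
At α=0.1: p ≥ α → fail to reject H₀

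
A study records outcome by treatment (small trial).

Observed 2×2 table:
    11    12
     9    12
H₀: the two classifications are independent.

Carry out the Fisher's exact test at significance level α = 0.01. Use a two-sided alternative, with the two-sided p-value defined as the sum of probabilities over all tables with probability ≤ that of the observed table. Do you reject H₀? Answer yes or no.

Margins: r₁=23, r₂=21, c₁=20, c₂=24, n=44
p_obs = C(23,11)·C(21,9)/C(44,20); sum pmf over tables with pmf ≤ p_obs
p-value (two-sided) = 0.77086
At α=0.01: p ≥ α → fail to reject H₀

reject H₀: no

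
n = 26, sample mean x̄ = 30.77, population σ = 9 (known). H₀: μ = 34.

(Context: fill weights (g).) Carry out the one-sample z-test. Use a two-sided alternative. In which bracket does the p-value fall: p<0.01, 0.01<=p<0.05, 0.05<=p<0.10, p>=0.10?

SE = σ/√n = 9/√26 = 1.7650
z = (x̄−μ₀)/SE = (30.77−34)/1.7650 = -1.8300
p-value (two-sided) = 0.06725
→ bracket: 0.05<=p<0.10

p-value bracket: 0.05<=p<0.10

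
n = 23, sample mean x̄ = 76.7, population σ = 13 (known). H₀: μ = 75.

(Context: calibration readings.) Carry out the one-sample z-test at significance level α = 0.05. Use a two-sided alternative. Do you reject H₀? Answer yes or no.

reject H₀: no

SE = σ/√n = 13/√23 = 2.7107
z = (x̄−μ₀)/SE = (76.7−75)/2.7107 = 0.6271
p-value (two-sided) = 0.53056
At α=0.05: p ≥ α → fail to reject H₀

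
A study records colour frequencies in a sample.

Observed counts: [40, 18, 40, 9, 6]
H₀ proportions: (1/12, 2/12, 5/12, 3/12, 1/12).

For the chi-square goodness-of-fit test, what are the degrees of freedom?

df = k − 1 = 5 − 1 = 4

degrees of freedom = 4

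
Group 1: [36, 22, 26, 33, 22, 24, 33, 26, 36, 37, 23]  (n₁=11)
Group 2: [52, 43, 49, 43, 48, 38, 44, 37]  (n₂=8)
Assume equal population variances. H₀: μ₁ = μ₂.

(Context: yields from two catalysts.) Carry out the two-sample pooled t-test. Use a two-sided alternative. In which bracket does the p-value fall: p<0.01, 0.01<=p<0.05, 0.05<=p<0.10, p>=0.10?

p-value bracket: p<0.01

x̄₁=28.909, s₁=6.090, n₁=11
x̄₂=44.250, s₂=5.230, n₂=8
s_p² = [10·6.090² + 7·5.230²]/17 = 33.0829
SE = √(s_p²·(1/11+1/8)) = 2.6726
t = (28.909−44.250)/2.6726 = -5.7400
df = 17
p-value (two-sided) = 0.00002
→ bracket: p<0.01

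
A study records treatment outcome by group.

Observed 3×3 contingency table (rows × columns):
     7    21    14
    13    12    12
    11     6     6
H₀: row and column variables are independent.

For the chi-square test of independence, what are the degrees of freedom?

degrees of freedom = 4

df = (r−1)(c−1) = (3−1)·(3−1) = 4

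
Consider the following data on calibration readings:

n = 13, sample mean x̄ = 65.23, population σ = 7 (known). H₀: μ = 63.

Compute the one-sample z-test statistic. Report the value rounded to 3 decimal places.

SE = σ/√n = 7/√13 = 1.9415
z = (x̄−μ₀)/SE = (65.23−63)/1.9415 = 1.1486

test statistic = 1.149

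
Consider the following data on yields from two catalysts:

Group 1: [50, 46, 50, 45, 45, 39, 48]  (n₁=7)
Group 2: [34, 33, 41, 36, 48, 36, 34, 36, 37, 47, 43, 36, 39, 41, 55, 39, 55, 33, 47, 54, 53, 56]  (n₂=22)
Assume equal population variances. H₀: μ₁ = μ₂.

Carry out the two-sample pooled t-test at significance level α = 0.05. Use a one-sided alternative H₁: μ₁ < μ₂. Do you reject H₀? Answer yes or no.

x̄₁=46.143, s₁=3.805, n₁=7
x̄₂=42.409, s₂=8.051, n₂=22
s_p² = [6·3.805² + 21·8.051²]/27 = 53.6361
SE = √(s_p²·(1/7+1/22)) = 3.1781
t = (46.143−42.409)/3.1781 = 1.1748
df = 27
p-value (one-sided, H₁ less) = 0.87484
At α=0.05: p ≥ α → fail to reject H₀

reject H₀: no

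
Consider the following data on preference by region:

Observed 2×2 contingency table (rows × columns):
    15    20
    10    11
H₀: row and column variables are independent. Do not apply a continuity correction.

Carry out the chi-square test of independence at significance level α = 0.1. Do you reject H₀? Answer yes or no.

reject H₀: no

Row totals [35, 21], col totals [25, 31], n=56
χ² = (15−15.62)²/15.62 + (20−19.38)²/19.38 + (10−9.38)²/9.38 + (11−11.62)²/11.62 = 0.1204
df = 1
p-value (upper-tail) = 0.72857
At α=0.1: p ≥ α → fail to reject H₀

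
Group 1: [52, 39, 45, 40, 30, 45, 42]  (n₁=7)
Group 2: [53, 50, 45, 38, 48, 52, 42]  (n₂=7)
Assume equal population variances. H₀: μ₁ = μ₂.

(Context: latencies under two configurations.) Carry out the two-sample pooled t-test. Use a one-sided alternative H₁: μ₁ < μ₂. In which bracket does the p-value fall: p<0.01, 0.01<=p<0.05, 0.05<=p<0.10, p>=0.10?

p-value bracket: 0.05<=p<0.10

x̄₁=41.857, s₁=6.768, n₁=7
x̄₂=46.857, s₂=5.490, n₂=7
s_p² = [6·6.768² + 6·5.490²]/12 = 37.9762
SE = √(s_p²·(1/7+1/7)) = 3.2940
t = (41.857−46.857)/3.2940 = -1.5179
df = 12
p-value (one-sided, H₁ less) = 0.07747
→ bracket: 0.05<=p<0.10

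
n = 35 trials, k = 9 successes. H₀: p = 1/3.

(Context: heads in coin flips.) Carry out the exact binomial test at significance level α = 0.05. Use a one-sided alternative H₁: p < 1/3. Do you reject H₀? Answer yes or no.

Exact binomial: n=35, k=9, p₀=1/3=0.3333
P(X≤9) from Σ C(n,i)·p₀^i·(1−p₀)^(n−i)
p-value (one-sided, H₁ less) = 0.22123
At α=0.05: p ≥ α → fail to reject H₀

reject H₀: no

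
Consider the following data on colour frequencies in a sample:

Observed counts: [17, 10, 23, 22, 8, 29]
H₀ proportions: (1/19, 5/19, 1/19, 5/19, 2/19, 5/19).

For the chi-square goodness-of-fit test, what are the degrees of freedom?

degrees of freedom = 5

df = k − 1 = 6 − 1 = 5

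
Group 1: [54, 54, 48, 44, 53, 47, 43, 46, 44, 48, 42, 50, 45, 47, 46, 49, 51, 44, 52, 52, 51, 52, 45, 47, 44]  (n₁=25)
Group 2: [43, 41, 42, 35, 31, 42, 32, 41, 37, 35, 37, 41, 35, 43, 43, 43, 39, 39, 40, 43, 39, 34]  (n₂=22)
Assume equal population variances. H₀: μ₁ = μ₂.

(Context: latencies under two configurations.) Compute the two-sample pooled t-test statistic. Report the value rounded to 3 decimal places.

test statistic = 8.303

x̄₁=47.920, s₁=3.662, n₁=25
x̄₂=38.864, s₂=3.808, n₂=22
s_p² = [24·3.662² + 21·3.808²]/45 = 13.9207
SE = √(s_p²·(1/25+1/22)) = 1.0907
t = (47.920−38.864)/1.0907 = 8.3034
df = 45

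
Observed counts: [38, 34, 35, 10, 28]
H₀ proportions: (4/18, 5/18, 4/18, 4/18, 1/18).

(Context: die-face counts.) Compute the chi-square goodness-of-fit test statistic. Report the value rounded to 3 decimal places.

n = 145; E_i = n·p_i = [32.22, 40.28, 32.22, 32.22, 8.06]
χ² = (38−32.22)²/32.22 + (34−40.28)²/40.28 + (35−32.22)²/32.22 + (10−32.22)²/32.22 + (28−8.06)²/8.06 = 66.9593
df = 4

test statistic = 66.959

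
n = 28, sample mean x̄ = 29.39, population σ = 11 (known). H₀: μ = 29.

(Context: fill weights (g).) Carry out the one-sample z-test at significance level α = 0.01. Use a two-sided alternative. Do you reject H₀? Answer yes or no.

SE = σ/√n = 11/√28 = 2.0788
z = (x̄−μ₀)/SE = (29.39−29)/2.0788 = 0.1876
p-value (two-sided) = 0.85118
At α=0.01: p ≥ α → fail to reject H₀

reject H₀: no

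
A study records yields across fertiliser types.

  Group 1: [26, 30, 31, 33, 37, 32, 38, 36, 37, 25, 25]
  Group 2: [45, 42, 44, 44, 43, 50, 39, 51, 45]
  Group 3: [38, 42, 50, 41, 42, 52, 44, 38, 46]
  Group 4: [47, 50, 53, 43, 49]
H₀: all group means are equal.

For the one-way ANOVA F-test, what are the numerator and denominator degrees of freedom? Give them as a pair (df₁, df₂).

degrees of freedom = [3, 30]

k = 4 groups, N = 34 total
df = (k−1, N−k) = (4−1, 34−4) = (3, 30)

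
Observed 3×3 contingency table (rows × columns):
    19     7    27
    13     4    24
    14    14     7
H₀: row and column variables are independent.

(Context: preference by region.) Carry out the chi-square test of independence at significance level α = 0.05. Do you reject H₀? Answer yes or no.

reject H₀: yes

Row totals [53, 41, 35], col totals [46, 25, 58], n=129
χ² = (19−18.90)²/18.90 + (7−10.27)²/10.27 + (27−23.83)²/23.83 + (13−14.62)²/14.62 + (4−7.95)²/7.95 + (24−18.43)²/18.43 + (14−12.48)²/12.48 + (14−6.78)²/6.78 + (7−15.74)²/15.74 = 17.9979
df = 4
p-value (upper-tail) = 0.00124
At α=0.05: p < α → reject H₀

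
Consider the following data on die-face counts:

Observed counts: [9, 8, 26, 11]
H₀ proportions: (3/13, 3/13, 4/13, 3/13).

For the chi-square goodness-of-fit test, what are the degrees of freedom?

df = k − 1 = 4 − 1 = 3

degrees of freedom = 3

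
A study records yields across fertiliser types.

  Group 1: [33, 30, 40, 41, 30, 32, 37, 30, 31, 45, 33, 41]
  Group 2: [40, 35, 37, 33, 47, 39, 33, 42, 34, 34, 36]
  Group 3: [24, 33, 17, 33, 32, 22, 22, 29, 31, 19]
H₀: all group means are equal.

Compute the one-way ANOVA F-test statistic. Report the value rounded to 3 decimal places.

test statistic = 13.001

Group means [35.25, 37.27, 26.20], grand mean 33.182
SSB = Σnᵢ(x̄ᵢ−x̄)² = 722.877; SSW = ΣΣ(x−x̄ᵢ)² = 834.032
MSB = 722.877/2 = 361.4386; MSW = 834.032/30 = 27.8011
F = MSB/MSW = 13.0009
df = (2, 30)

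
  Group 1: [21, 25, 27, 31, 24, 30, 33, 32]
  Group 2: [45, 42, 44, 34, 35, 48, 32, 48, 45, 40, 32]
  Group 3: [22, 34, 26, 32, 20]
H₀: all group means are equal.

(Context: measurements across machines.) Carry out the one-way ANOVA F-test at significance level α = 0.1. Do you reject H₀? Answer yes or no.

Group means [27.88, 40.45, 26.80], grand mean 33.417
SSB = Σnᵢ(x̄ᵢ−x̄)² = 1009.431; SSW = ΣΣ(x−x̄ᵢ)² = 662.402
MSB = 1009.431/2 = 504.7155; MSW = 662.402/21 = 31.5430
F = MSB/MSW = 16.0009
df = (2, 21)
p-value (upper-tail) = 0.00006
At α=0.1: p < α → reject H₀

reject H₀: yes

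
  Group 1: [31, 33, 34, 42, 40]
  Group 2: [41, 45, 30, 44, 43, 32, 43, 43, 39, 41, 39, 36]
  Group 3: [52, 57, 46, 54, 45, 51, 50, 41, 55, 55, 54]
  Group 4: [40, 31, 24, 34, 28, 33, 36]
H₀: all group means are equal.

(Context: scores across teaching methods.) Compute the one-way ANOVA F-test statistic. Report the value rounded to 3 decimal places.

test statistic = 24.042

Group means [36.00, 39.67, 50.91, 32.29], grand mean 41.200
SSB = Σnᵢ(x̄ᵢ−x̄)² = 1756.596; SSW = ΣΣ(x−x̄ᵢ)² = 755.004
MSB = 1756.596/3 = 585.5319; MSW = 755.004/31 = 24.3550
F = MSB/MSW = 24.0416
df = (3, 31)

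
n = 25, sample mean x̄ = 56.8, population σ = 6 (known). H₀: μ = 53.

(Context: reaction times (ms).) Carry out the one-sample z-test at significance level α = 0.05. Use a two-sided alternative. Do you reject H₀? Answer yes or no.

reject H₀: yes

SE = σ/√n = 6/√25 = 1.2000
z = (x̄−μ₀)/SE = (56.8−53)/1.2000 = 3.1667
p-value (two-sided) = 0.00154
At α=0.05: p < α → reject H₀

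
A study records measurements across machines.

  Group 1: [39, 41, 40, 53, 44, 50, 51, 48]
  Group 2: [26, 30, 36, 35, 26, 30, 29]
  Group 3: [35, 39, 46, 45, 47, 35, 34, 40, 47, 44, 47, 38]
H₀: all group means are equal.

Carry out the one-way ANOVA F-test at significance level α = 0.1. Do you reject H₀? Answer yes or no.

reject H₀: yes

Group means [45.75, 30.29, 41.42], grand mean 39.815
SSB = Σnᵢ(x̄ᵢ−x̄)² = 948.229; SSW = ΣΣ(x−x̄ᵢ)² = 591.845
MSB = 948.229/2 = 474.1144; MSW = 591.845/24 = 24.6602
F = MSB/MSW = 19.2259
df = (2, 24)
p-value (upper-tail) = 0.00001
At α=0.1: p < α → reject H₀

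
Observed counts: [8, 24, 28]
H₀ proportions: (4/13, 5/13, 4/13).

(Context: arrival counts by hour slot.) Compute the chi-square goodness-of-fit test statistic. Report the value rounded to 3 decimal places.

n = 60; E_i = n·p_i = [18.46, 23.08, 18.46]
χ² = (8−18.46)²/18.46 + (24−23.08)²/23.08 + (28−18.46)²/18.46 = 10.8933
df = 2

test statistic = 10.893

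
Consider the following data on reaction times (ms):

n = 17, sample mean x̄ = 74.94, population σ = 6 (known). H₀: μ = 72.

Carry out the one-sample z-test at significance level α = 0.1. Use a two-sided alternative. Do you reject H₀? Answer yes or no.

SE = σ/√n = 6/√17 = 1.4552
z = (x̄−μ₀)/SE = (74.94−72)/1.4552 = 2.0203
p-value (two-sided) = 0.04335
At α=0.1: p < α → reject H₀

reject H₀: yes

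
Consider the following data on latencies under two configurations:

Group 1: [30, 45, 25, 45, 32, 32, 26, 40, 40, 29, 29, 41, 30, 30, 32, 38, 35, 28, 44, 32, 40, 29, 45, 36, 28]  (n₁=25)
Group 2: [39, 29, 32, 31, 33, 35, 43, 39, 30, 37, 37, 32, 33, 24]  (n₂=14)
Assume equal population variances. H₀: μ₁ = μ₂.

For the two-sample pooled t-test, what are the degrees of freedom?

df = n₁ + n₂ − 2 = 25 + 14 − 2 = 37

degrees of freedom = 37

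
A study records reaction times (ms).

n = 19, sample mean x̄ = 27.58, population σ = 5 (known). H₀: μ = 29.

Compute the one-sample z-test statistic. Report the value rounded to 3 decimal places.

SE = σ/√n = 5/√19 = 1.1471
z = (x̄−μ₀)/SE = (27.58−29)/1.1471 = -1.2379

test statistic = -1.238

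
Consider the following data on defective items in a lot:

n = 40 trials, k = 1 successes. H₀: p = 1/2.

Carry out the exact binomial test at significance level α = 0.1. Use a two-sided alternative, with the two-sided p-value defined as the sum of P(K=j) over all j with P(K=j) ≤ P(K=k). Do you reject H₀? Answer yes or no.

reject H₀: yes

Exact binomial: n=40, k=1, p₀=1/2=0.5000
P(X=j) = C(n,j)·p₀^j·(1−p₀)^(n−j); p = Σ P(X=j) over j with P(X=j) ≤ P(X=1)
p-value (two-sided) = 0.00000
At α=0.1: p < α → reject H₀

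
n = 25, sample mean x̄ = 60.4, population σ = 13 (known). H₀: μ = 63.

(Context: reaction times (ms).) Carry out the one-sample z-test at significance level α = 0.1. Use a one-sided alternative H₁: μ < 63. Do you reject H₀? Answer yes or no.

reject H₀: no

SE = σ/√n = 13/√25 = 2.6000
z = (x̄−μ₀)/SE = (60.4−63)/2.6000 = -1.0000
p-value (one-sided, H₁ less) = 0.15866
At α=0.1: p ≥ α → fail to reject H₀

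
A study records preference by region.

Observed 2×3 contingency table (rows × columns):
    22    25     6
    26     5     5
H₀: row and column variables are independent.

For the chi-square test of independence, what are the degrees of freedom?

df = (r−1)(c−1) = (2−1)·(3−1) = 2

degrees of freedom = 2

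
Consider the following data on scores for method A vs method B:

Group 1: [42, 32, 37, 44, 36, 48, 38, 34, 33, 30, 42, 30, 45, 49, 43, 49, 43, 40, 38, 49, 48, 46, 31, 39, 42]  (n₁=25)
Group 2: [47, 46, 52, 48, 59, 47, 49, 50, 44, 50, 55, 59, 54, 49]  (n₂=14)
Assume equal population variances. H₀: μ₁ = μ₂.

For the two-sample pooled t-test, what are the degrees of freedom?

df = n₁ + n₂ − 2 = 25 + 14 − 2 = 37

degrees of freedom = 37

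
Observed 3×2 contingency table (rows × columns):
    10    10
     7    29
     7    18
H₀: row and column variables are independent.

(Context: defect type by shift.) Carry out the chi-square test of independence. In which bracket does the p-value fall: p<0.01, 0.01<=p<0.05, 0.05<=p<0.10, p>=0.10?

Row totals [20, 36, 25], col totals [24, 57], n=81
χ² = (10−5.93)²/5.93 + (10−14.07)²/14.07 + (7−10.67)²/10.67 + (29−25.33)²/25.33 + (7−7.41)²/7.41 + (18−17.59)²/17.59 = 5.8032
df = 2
p-value (upper-tail) = 0.05493
→ bracket: 0.05<=p<0.10

p-value bracket: 0.05<=p<0.10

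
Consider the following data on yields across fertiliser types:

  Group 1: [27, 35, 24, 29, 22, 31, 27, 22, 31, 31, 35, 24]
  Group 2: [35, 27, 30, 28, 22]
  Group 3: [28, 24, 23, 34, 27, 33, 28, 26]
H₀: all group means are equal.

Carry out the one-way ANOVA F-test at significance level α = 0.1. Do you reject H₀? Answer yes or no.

reject H₀: no

Group means [28.17, 28.40, 27.88], grand mean 28.120
SSB = Σnᵢ(x̄ᵢ−x̄)² = 0.898; SSW = ΣΣ(x−x̄ᵢ)² = 427.742
MSB = 0.898/2 = 0.4492; MSW = 427.742/22 = 19.4428
F = MSB/MSW = 0.0231
df = (2, 22)
p-value (upper-tail) = 0.97719
At α=0.1: p ≥ α → fail to reject H₀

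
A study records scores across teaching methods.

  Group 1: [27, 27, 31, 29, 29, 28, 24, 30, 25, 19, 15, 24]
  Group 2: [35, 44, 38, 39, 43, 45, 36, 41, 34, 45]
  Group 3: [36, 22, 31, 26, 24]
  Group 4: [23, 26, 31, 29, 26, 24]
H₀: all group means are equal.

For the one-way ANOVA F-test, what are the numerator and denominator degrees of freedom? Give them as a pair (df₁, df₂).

degrees of freedom = [3, 29]

k = 4 groups, N = 33 total
df = (k−1, N−k) = (4−1, 33−4) = (3, 29)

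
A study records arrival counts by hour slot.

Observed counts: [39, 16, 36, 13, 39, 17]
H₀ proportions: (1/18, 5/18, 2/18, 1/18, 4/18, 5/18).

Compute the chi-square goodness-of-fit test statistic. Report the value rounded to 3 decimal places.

n = 160; E_i = n·p_i = [8.89, 44.44, 17.78, 8.89, 35.56, 44.44]
χ² = (39−8.89)²/8.89 + (16−44.44)²/44.44 + (36−17.78)²/17.78 + (13−8.89)²/8.89 + (39−35.56)²/35.56 + (17−44.44)²/44.44 = 158.0656
df = 5

test statistic = 158.066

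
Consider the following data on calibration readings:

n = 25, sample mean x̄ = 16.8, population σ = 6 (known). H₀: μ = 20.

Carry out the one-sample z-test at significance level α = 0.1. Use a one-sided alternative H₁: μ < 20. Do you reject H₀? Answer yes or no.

reject H₀: yes

SE = σ/√n = 6/√25 = 1.2000
z = (x̄−μ₀)/SE = (16.8−20)/1.2000 = -2.6667
p-value (one-sided, H₁ less) = 0.00383
At α=0.1: p < α → reject H₀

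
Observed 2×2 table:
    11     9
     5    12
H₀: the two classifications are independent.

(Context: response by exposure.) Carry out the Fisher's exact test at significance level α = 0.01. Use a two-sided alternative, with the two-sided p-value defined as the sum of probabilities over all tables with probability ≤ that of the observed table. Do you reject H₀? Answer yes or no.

reject H₀: no

Margins: r₁=20, r₂=17, c₁=16, c₂=21, n=37
p_obs = C(20,11)·C(17,5)/C(37,16); sum pmf over tables with pmf ≤ p_obs
p-value (two-sided) = 0.18453
At α=0.01: p ≥ α → fail to reject H₀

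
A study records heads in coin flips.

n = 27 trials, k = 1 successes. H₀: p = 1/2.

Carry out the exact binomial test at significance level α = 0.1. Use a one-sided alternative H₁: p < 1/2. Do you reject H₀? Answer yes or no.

Exact binomial: n=27, k=1, p₀=1/2=0.5000
P(X≤1) from Σ C(n,i)·p₀^i·(1−p₀)^(n−i)
p-value (one-sided, H₁ less) = 0.00000
At α=0.1: p < α → reject H₀

reject H₀: yes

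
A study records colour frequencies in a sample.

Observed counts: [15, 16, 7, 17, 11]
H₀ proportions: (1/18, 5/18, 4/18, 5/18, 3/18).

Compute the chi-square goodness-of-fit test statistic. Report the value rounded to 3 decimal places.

n = 66; E_i = n·p_i = [3.67, 18.33, 14.67, 18.33, 11.00]
χ² = (15−3.67)²/3.67 + (16−18.33)²/18.33 + (7−14.67)²/14.67 + (17−18.33)²/18.33 + (11−11.00)²/11.00 = 39.4318
df = 4

test statistic = 39.432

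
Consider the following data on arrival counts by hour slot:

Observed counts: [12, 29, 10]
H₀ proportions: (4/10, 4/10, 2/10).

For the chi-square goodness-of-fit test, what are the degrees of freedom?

df = k − 1 = 3 − 1 = 2

degrees of freedom = 2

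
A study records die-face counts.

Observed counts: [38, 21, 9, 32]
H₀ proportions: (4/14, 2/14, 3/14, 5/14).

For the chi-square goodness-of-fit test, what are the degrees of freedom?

degrees of freedom = 3

df = k − 1 = 4 − 1 = 3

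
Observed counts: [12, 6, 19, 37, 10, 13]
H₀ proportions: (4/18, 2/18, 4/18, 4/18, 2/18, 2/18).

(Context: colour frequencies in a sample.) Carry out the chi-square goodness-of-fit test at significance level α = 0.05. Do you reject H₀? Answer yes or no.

n = 97; E_i = n·p_i = [21.56, 10.78, 21.56, 21.56, 10.78, 10.78]
χ² = (12−21.56)²/21.56 + (6−10.78)²/10.78 + (19−21.56)²/21.56 + (37−21.56)²/21.56 + (10−10.78)²/10.78 + (13−10.78)²/10.78 = 18.2371
df = 5
p-value (upper-tail) = 0.00266
At α=0.05: p < α → reject H₀

reject H₀: yes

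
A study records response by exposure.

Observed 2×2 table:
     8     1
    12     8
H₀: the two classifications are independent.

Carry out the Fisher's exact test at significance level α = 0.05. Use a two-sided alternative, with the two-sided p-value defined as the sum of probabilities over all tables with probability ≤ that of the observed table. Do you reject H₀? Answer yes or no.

Margins: r₁=9, r₂=20, c₁=20, c₂=9, n=29
p_obs = C(9,8)·C(20,12)/C(29,20); sum pmf over tables with pmf ≤ p_obs
p-value (two-sided) = 0.20119
At α=0.05: p ≥ α → fail to reject H₀

reject H₀: no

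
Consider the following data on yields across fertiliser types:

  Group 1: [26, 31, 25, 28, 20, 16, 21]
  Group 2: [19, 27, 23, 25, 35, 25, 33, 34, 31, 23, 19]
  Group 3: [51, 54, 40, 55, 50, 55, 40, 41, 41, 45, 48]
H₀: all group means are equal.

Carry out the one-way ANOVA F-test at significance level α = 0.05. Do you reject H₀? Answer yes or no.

reject H₀: yes

Group means [23.86, 26.73, 47.27], grand mean 33.828
SSB = Σnᵢ(x̄ᵢ−x̄)² = 3238.917; SSW = ΣΣ(x−x̄ᵢ)² = 867.221
MSB = 3238.917/2 = 1619.4586; MSW = 867.221/26 = 33.3546
F = MSB/MSW = 48.5527
df = (2, 26)
p-value (upper-tail) = 0.00000
At α=0.05: p < α → reject H₀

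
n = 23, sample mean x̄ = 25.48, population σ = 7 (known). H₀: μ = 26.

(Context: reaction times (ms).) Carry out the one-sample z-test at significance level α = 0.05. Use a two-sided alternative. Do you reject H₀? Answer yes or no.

SE = σ/√n = 7/√23 = 1.4596
z = (x̄−μ₀)/SE = (25.48−26)/1.4596 = -0.3563
p-value (two-sided) = 0.72164
At α=0.05: p ≥ α → fail to reject H₀

reject H₀: no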